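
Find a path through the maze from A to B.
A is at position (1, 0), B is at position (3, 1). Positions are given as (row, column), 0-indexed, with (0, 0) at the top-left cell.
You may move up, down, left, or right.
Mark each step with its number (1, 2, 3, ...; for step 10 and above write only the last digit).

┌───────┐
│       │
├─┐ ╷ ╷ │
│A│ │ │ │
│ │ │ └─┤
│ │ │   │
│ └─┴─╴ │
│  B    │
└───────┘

Finding the shortest path from (1, 0) to (3, 1):
Path length: 3 steps
Directions: down → down → right

Solution:

┌───────┐
│       │
├─┐ ╷ ╷ │
│A│ │ │ │
│ │ │ └─┤
│1│ │   │
│ └─┴─╴ │
│2 B    │
└───────┘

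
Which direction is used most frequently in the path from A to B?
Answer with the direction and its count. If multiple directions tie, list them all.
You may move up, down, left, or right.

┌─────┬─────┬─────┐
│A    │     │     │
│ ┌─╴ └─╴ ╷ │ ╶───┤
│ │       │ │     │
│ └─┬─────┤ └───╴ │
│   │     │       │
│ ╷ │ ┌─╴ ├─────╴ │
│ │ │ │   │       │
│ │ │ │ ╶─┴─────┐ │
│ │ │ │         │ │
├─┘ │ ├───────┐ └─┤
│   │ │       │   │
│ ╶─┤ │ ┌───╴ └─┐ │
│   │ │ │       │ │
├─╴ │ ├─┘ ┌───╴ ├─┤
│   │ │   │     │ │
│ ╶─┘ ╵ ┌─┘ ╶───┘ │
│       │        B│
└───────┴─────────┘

Directions: down, down, right, down, down, down, left, down, right, down, left, down, right, right, right, up, right, up, right, right, right, down, left, left, down, right, right, right
Counts: {'down': 10, 'right': 12, 'left': 4, 'up': 2}
Most common: right (12 times)

Solution:

┌─────┬─────┬─────┐
│A    │     │     │
│ ┌─╴ └─╴ ╷ │ ╶───┤
│↓│       │ │     │
│ └─┬─────┤ └───╴ │
│↳ ↓│     │       │
│ ╷ │ ┌─╴ ├─────╴ │
│ │↓│ │   │       │
│ │ │ │ ╶─┴─────┐ │
│ │↓│ │         │ │
├─┘ │ ├───────┐ └─┤
│↓ ↲│ │       │   │
│ ╶─┤ │ ┌───╴ └─┐ │
│↳ ↓│ │ │↱ → → ↓│ │
├─╴ │ ├─┘ ┌───╴ ├─┤
│↓ ↲│ │↱ ↑│↓ ← ↲│ │
│ ╶─┘ ╵ ┌─┘ ╶───┘ │
│↳ → → ↑│  ↳ → → B│
└───────┴─────────┘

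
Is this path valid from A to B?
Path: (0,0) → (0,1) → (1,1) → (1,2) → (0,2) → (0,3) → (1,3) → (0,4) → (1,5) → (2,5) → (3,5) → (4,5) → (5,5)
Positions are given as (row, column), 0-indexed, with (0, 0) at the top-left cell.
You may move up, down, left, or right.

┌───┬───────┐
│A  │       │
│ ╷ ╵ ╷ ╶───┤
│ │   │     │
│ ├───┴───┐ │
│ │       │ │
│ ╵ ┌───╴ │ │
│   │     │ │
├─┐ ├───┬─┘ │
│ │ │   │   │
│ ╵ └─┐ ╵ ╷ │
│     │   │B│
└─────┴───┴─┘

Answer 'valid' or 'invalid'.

Checking path validity:
Result: Invalid move at step 7: cannot move from (1, 3) to (0, 4).

invalid

Correct solution:

┌───┬───────┐
│A ↓│↱ ↓    │
│ ╷ ╵ ╷ ╶───┤
│ │↳ ↑│↳ → ↓│
│ ├───┴───┐ │
│ │       │↓│
│ ╵ ┌───╴ │ │
│   │     │↓│
├─┐ ├───┬─┘ │
│ │ │   │  ↓│
│ ╵ └─┐ ╵ ╷ │
│     │   │B│
└─────┴───┴─┘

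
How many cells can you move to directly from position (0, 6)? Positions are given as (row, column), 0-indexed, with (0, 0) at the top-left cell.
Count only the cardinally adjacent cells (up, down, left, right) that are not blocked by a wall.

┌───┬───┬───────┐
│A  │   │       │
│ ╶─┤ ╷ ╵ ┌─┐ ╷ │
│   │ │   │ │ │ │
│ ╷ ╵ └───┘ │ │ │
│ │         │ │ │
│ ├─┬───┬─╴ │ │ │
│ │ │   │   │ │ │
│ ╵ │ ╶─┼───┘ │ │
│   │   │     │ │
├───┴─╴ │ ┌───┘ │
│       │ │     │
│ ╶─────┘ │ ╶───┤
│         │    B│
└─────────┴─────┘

Checking passable neighbors of (0, 6):
Neighbors: (1, 6), (0, 5), (0, 7)
Count: 3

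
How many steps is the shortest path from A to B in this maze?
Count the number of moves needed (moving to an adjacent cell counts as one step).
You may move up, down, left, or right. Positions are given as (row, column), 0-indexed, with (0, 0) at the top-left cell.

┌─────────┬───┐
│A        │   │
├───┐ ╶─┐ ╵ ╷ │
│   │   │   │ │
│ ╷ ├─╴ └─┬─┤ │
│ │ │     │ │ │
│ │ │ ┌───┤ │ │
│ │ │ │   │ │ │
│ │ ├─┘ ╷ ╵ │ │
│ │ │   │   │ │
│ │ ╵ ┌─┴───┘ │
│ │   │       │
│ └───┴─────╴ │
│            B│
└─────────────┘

Using BFS to find shortest path:
Start: (0, 0), End: (6, 6)
Path found:
(0,0) → (0,1) → (0,2) → (0,3) → (0,4) → (1,4) → (1,5) → (0,5) → (0,6) → (1,6) → (2,6) → (3,6) → (4,6) → (5,6) → (6,6)
Number of steps: 14

Solution:

┌─────────┬───┐
│A → → → ↓│↱ ↓│
├───┐ ╶─┐ ╵ ╷ │
│   │   │↳ ↑│↓│
│ ╷ ├─╴ └─┬─┤ │
│ │ │     │ │↓│
│ │ │ ┌───┤ │ │
│ │ │ │   │ │↓│
│ │ ├─┘ ╷ ╵ │ │
│ │ │   │   │↓│
│ │ ╵ ┌─┴───┘ │
│ │   │      ↓│
│ └───┴─────╴ │
│            B│
└─────────────┘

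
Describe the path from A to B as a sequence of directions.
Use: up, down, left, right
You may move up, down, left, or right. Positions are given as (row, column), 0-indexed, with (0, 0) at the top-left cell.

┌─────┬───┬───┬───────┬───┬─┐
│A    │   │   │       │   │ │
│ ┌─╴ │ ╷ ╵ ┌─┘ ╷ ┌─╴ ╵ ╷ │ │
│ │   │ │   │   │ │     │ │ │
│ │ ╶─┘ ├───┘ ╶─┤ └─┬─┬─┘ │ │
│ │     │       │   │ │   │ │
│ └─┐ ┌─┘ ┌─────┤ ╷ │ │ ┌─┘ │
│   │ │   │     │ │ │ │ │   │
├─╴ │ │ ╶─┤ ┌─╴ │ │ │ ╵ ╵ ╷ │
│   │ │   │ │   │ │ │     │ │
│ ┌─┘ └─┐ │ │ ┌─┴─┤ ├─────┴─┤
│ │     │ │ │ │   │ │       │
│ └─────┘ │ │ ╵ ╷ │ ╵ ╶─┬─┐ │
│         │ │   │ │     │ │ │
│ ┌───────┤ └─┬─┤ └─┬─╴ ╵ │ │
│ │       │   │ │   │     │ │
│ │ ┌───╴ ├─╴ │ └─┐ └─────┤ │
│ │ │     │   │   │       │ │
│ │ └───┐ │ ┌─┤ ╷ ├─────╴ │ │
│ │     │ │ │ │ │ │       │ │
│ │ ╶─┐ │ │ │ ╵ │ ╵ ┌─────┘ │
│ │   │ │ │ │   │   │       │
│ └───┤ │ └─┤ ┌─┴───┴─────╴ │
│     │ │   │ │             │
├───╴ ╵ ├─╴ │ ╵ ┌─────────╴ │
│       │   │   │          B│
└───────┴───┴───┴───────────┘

Finding the path and converting it to directions:
Path through cells: (0,0) → (1,0) → (2,0) → (3,0) → (3,1) → (4,1) → (4,0) → (5,0) → (6,0) → (6,1) → (6,2) → (6,3) → (6,4) → (5,4) → (4,4) → (4,3) → (3,3) → (3,4) → (2,4) → (2,5) → (2,6) → (1,6) → (1,7) → (0,7) → (0,8) → (1,8) → (2,8) → (2,9) → (3,9) → (4,9) → (5,9) → (6,9) → (6,10) → (5,10) → (5,11) → (5,12) → (5,13) → (6,13) → (7,13) → (8,13) → (9,13) → (10,13) → (11,13) → (12,13)
Directions: down, down, down, right, down, left, down, down, right, right, right, right, up, up, left, up, right, up, right, right, up, right, up, right, down, down, right, down, down, down, down, right, up, right, right, right, down, down, down, down, down, down, down

Solution:

┌─────┬───┬───┬───────┬───┬─┐
│A    │   │   │↱ ↓    │   │ │
│ ┌─╴ │ ╷ ╵ ┌─┘ ╷ ┌─╴ ╵ ╷ │ │
│↓│   │ │   │↱ ↑│↓│     │ │ │
│ │ ╶─┘ ├───┘ ╶─┤ └─┬─┬─┘ │ │
│↓│     │↱ → ↑  │↳ ↓│ │   │ │
│ └─┐ ┌─┘ ┌─────┤ ╷ │ │ ┌─┘ │
│↳ ↓│ │↱ ↑│     │ │↓│ │ │   │
├─╴ │ │ ╶─┤ ┌─╴ │ │ │ ╵ ╵ ╷ │
│↓ ↲│ │↑ ↰│ │   │ │↓│     │ │
│ ┌─┘ └─┐ │ │ ┌─┴─┤ ├─────┴─┤
│↓│     │↑│ │ │   │↓│↱ → → ↓│
│ └─────┘ │ │ ╵ ╷ │ ╵ ╶─┬─┐ │
│↳ → → → ↑│ │   │ │↳ ↑  │ │↓│
│ ┌───────┤ └─┬─┤ └─┬─╴ ╵ │ │
│ │       │   │ │   │     │↓│
│ │ ┌───╴ ├─╴ │ └─┐ └─────┤ │
│ │ │     │   │   │       │↓│
│ │ └───┐ │ ┌─┤ ╷ ├─────╴ │ │
│ │     │ │ │ │ │ │       │↓│
│ │ ╶─┐ │ │ │ ╵ │ ╵ ┌─────┘ │
│ │   │ │ │ │   │   │      ↓│
│ └───┤ │ └─┤ ┌─┴───┴─────╴ │
│     │ │   │ │            ↓│
├───╴ ╵ ├─╴ │ ╵ ┌─────────╴ │
│       │   │   │          B│
└───────┴───┴───┴───────────┘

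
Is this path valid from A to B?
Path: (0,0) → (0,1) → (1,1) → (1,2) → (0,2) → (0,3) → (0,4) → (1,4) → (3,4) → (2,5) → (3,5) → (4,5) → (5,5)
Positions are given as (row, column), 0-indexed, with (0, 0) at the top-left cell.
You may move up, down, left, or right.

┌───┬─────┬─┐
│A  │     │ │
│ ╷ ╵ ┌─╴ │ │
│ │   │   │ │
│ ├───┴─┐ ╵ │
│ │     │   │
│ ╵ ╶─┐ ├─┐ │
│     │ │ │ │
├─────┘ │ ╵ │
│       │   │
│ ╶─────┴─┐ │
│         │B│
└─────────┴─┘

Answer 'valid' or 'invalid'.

Checking path validity:
Result: Invalid move at step 8: cannot move from (1, 4) to (3, 4).

invalid

Correct solution:

┌───┬─────┬─┐
│A ↓│↱ → ↓│ │
│ ╷ ╵ ┌─╴ │ │
│ │↳ ↑│  ↓│ │
│ ├───┴─┐ ╵ │
│ │     │↳ ↓│
│ ╵ ╶─┐ ├─┐ │
│     │ │ │↓│
├─────┘ │ ╵ │
│       │  ↓│
│ ╶─────┴─┐ │
│         │B│
└─────────┴─┘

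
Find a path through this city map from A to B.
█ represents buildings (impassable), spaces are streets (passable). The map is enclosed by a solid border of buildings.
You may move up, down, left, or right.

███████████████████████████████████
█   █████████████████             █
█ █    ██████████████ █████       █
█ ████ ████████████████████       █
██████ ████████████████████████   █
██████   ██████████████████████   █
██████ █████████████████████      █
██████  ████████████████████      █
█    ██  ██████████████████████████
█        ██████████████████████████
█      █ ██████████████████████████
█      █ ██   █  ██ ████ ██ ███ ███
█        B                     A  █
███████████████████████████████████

Finding the shortest path from A to B:
Movement: cardinal only
Path length: 22 steps
Directions: left → left → left → left → left → left → left → left → left → left → left → left → left → left → left → left → left → left → left → left → left → left

Solution:

███████████████████████████████████
█   █████████████████             █
█ █    ██████████████ █████       █
█ ████ ████████████████████       █
██████ ████████████████████████   █
██████   ██████████████████████   █
██████ █████████████████████      █
██████  ████████████████████      █
█    ██  ██████████████████████████
█        ██████████████████████████
█      █ ██████████████████████████
█      █ ██   █  ██ ████ ██ ███ ███
█        B←←←←←←←←←←←←←←←←←←←←←A  █
███████████████████████████████████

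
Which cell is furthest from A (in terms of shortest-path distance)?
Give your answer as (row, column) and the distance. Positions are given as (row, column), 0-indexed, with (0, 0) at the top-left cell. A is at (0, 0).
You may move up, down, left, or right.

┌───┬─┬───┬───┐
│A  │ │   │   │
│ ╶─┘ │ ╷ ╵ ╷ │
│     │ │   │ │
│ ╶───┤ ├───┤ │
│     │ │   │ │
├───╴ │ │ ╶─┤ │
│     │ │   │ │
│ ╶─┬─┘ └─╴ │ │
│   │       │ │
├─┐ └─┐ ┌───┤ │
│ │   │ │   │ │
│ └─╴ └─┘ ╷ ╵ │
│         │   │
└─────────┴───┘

Computing BFS distances from A to all cells:
Furthest cell: (2, 5)
Distance: 39 steps

Path from A to the furthest cell:

┌───┬─┬───┬───┐
│A  │ │↓ ↰│↓ ↰│
│ ╶─┘ │ ╷ ╵ ╷ │
│↓    │↓│↑ ↲│↑│
│ ╶───┤ ├───┤ │
│↳ → ↓│↓│↱ B│↑│
├───╴ │ │ ╶─┤ │
│↓ ← ↲│↓│↑ ↰│↑│
│ ╶─┬─┘ └─╴ │ │
│↳ ↓│  ↳ → ↑│↑│
├─┐ └─┐ ┌───┤ │
│ │↳ ↓│ │↱ ↓│↑│
│ └─╴ └─┘ ╷ ╵ │
│    ↳ → ↑│↳ ↑│
└─────────┴───┘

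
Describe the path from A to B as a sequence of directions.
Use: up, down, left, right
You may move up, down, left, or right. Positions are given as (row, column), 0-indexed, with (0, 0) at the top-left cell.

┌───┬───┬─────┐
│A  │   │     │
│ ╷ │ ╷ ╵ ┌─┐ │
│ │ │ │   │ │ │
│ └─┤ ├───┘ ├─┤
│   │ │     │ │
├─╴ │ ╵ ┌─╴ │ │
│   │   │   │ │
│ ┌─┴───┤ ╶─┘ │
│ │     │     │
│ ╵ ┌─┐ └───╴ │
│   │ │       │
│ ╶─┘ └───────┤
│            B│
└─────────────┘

Finding the path and converting it to directions:
Path through cells: (0,0) → (1,0) → (2,0) → (2,1) → (3,1) → (3,0) → (4,0) → (5,0) → (6,0) → (6,1) → (6,2) → (6,3) → (6,4) → (6,5) → (6,6)
Directions: down, down, right, down, left, down, down, down, right, right, right, right, right, right

Solution:

┌───┬───┬─────┐
│A  │   │     │
│ ╷ │ ╷ ╵ ┌─┐ │
│↓│ │ │   │ │ │
│ └─┤ ├───┘ ├─┤
│↳ ↓│ │     │ │
├─╴ │ ╵ ┌─╴ │ │
│↓ ↲│   │   │ │
│ ┌─┴───┤ ╶─┘ │
│↓│     │     │
│ ╵ ┌─┐ └───╴ │
│↓  │ │       │
│ ╶─┘ └───────┤
│↳ → → → → → B│
└─────────────┘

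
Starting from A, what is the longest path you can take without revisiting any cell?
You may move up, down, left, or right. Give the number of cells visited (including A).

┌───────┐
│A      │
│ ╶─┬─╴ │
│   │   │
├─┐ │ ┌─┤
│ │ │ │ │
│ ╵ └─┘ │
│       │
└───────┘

Finding longest simple path using DFS:
Start: (0, 0)
Longest path visits 8 cells
Path: A → down → right → down → down → right → right → up

Solution:

┌───────┐
│A      │
│ ╶─┬─╴ │
│↳ ↓│   │
├─┐ │ ┌─┤
│ │↓│ │B│
│ ╵ └─┘ │
│  ↳ → ↑│
└───────┘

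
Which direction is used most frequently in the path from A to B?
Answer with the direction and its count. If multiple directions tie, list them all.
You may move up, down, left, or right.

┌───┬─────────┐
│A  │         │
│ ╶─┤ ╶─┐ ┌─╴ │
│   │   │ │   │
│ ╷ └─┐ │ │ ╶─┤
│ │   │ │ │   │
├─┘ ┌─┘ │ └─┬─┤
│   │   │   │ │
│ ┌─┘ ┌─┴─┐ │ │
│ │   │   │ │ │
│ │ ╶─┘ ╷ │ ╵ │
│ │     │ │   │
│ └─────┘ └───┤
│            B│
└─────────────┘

Directions: down, right, down, down, left, down, down, down, right, right, right, right, right, right
Counts: {'down': 6, 'right': 7, 'left': 1}
Most common: right (7 times)

Solution:

┌───┬─────────┐
│A  │         │
│ ╶─┤ ╶─┐ ┌─╴ │
│↳ ↓│   │ │   │
│ ╷ └─┐ │ │ ╶─┤
│ │↓  │ │ │   │
├─┘ ┌─┘ │ └─┬─┤
│↓ ↲│   │   │ │
│ ┌─┘ ┌─┴─┐ │ │
│↓│   │   │ │ │
│ │ ╶─┘ ╷ │ ╵ │
│↓│     │ │   │
│ └─────┘ └───┤
│↳ → → → → → B│
└─────────────┘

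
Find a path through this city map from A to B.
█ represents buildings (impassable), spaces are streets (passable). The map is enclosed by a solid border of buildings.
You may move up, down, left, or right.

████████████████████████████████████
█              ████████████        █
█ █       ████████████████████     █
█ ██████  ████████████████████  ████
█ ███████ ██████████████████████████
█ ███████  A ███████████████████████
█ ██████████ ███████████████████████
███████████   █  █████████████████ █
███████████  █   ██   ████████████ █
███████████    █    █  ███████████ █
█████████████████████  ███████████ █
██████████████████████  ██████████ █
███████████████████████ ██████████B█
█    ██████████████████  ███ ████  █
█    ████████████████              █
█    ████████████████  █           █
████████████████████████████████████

Finding the shortest path from A to B:
Movement: cardinal only
Path length: 38 steps
Directions: right → down → down → down → down → right → right → up → right → right → down → right → right → right → up → right → right → down → down → right → down → right → down → down → down → right → right → right → right → right → right → right → right → right → right → up → right → up

Solution:

████████████████████████████████████
█              ████████████        █
█ █       ████████████████████     █
█ ██████  ████████████████████  ████
█ ███████ ██████████████████████████
█ ███████  A↓███████████████████████
█ ██████████↓███████████████████████
███████████ ↓ █  █████████████████ █
███████████ ↓█↱→↓██↱→↓████████████ █
███████████ ↳→↑█↳→→↑█↓ ███████████ █
█████████████████████↳↓███████████ █
██████████████████████↳↓██████████ █
███████████████████████↓██████████B█
█    ██████████████████↓ ███ ████↱↑█
█    ████████████████  ↳→→→→→→→→→↑ █
█    ████████████████  █           █
████████████████████████████████████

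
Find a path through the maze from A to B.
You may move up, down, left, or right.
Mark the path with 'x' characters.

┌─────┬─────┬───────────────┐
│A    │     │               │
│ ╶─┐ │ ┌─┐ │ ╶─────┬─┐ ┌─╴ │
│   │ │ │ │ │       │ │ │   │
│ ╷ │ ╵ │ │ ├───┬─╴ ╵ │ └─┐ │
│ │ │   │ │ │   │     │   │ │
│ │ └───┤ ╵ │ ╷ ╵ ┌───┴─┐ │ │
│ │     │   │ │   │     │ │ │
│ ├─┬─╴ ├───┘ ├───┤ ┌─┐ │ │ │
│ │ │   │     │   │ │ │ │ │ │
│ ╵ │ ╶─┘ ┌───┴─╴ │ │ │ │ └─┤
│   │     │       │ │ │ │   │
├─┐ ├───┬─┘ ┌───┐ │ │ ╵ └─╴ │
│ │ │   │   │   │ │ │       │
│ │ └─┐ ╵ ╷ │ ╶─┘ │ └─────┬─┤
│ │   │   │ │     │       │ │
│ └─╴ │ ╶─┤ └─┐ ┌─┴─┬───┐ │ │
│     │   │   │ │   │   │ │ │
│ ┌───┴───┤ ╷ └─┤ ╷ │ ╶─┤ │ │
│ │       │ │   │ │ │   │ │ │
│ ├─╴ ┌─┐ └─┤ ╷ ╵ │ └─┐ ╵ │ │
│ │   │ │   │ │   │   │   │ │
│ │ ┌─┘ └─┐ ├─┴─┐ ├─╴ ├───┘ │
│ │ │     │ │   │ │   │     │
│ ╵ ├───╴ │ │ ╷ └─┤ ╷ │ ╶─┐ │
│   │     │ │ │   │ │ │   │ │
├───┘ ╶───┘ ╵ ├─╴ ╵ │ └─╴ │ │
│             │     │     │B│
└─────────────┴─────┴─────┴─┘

Finding the shortest path through the maze:
Path length: 50 steps
Directions: down → down → down → down → down → right → down → down → right → down → left → left → down → down → down → down → right → up → up → right → up → right → right → down → right → down → down → down → right → up → up → right → down → right → down → right → up → up → right → down → down → right → right → up → left → up → right → right → down → down

Solution:

┌─────┬─────┬───────────────┐
│A    │     │               │
│ ╶─┐ │ ┌─┐ │ ╶─────┬─┐ ┌─╴ │
│x  │ │ │ │ │       │ │ │   │
│ ╷ │ ╵ │ │ ├───┬─╴ ╵ │ └─┐ │
│x│ │   │ │ │   │     │   │ │
│ │ └───┤ ╵ │ ╷ ╵ ┌───┴─┐ │ │
│x│     │   │ │   │     │ │ │
│ ├─┬─╴ ├───┘ ├───┤ ┌─┐ │ │ │
│x│ │   │     │   │ │ │ │ │ │
│ ╵ │ ╶─┘ ┌───┴─╴ │ │ │ │ └─┤
│x x│     │       │ │ │ │   │
├─┐ ├───┬─┘ ┌───┐ │ │ ╵ └─╴ │
│ │x│   │   │   │ │ │       │
│ │ └─┐ ╵ ╷ │ ╶─┘ │ └─────┬─┤
│ │x x│   │ │     │       │ │
│ └─╴ │ ╶─┤ └─┐ ┌─┴─┬───┐ │ │
│x x x│   │   │ │   │   │ │ │
│ ┌───┴───┤ ╷ └─┤ ╷ │ ╶─┤ │ │
│x│  x x x│ │   │ │ │   │ │ │
│ ├─╴ ┌─┐ └─┤ ╷ ╵ │ └─┐ ╵ │ │
│x│x x│ │x x│ │   │   │   │ │
│ │ ┌─┘ └─┐ ├─┴─┐ ├─╴ ├───┘ │
│x│x│     │x│x x│ │x x│x x x│
│ ╵ ├───╴ │ │ ╷ └─┤ ╷ │ ╶─┐ │
│x x│     │x│x│x x│x│x│x x│x│
├───┘ ╶───┘ ╵ ├─╴ ╵ │ └─╴ │ │
│          x x│  x x│x x x│B│
└─────────────┴─────┴─────┴─┘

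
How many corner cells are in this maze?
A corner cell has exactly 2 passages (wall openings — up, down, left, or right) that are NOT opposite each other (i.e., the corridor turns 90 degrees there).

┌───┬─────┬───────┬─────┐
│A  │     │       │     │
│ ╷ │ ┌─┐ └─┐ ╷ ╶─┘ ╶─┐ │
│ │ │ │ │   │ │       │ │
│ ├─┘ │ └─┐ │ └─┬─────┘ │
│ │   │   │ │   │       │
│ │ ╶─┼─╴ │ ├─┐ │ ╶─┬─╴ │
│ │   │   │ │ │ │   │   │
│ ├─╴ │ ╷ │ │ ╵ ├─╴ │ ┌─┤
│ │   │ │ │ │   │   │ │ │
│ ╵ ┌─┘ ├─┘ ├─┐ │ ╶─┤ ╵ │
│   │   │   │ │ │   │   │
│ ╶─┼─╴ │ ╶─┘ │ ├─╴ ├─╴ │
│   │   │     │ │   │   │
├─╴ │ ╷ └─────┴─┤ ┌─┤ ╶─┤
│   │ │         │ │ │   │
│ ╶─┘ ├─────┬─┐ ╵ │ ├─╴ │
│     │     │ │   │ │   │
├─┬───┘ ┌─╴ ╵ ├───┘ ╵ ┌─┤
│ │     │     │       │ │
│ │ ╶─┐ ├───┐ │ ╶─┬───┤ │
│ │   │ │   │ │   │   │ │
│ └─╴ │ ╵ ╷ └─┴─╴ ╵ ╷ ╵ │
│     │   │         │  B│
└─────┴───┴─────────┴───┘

Counting corner cells (2 non-opposite passages):
Total corners: 76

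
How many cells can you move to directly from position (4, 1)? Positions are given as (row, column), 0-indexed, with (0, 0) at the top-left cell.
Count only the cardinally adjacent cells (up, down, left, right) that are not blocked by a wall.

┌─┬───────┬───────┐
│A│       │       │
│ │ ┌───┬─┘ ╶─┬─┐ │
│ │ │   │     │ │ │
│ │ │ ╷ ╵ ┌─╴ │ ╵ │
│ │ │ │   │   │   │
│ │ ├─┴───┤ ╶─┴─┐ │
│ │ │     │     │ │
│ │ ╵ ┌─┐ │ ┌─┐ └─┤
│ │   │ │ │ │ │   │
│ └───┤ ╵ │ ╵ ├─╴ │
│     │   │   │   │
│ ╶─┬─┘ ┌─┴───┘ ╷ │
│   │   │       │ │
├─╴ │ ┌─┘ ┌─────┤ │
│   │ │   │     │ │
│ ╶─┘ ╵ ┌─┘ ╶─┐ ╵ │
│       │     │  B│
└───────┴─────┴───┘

Checking passable neighbors of (4, 1):
Neighbors: (3, 1), (4, 2)
Count: 2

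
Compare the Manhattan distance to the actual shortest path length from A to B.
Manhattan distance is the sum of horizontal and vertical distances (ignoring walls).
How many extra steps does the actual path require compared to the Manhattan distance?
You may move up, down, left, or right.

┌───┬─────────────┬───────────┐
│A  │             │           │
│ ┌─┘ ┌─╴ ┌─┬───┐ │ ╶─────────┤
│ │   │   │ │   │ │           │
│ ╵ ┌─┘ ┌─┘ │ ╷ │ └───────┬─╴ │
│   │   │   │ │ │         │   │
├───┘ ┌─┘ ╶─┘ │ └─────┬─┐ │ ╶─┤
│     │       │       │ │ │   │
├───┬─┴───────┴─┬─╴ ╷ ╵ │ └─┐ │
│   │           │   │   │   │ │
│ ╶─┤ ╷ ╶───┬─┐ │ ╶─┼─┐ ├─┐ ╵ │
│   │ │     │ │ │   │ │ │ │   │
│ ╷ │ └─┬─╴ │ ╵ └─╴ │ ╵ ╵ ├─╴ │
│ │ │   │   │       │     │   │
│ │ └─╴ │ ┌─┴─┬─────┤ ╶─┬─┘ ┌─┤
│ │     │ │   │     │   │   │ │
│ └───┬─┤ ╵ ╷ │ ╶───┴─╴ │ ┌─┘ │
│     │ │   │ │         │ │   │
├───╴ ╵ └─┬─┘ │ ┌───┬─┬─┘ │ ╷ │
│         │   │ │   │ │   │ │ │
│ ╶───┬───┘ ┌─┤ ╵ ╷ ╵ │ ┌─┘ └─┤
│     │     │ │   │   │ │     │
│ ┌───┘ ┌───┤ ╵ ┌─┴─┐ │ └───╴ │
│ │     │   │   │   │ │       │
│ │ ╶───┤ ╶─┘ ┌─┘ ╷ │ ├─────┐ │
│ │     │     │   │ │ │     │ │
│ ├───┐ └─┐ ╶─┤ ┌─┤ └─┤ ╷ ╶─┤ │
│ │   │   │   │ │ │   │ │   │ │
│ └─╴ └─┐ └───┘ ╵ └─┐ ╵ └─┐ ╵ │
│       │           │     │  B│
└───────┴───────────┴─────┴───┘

Manhattan distance: |14 - 0| + |14 - 0| = 28
Actual path length: 38
Extra steps: 38 - 28 = 10

Solution:

┌───┬─────────────┬───────────┐
│A  │↱ → → → → → ↓│           │
│ ┌─┘ ┌─╴ ┌─┬───┐ │ ╶─────────┤
│↓│↱ ↑│   │ │   │↓│           │
│ ╵ ┌─┘ ┌─┘ │ ╷ │ └───────┬─╴ │
│↳ ↑│   │   │ │ │↳ → → → ↓│   │
├───┘ ┌─┘ ╶─┘ │ └─────┬─┐ │ ╶─┤
│     │       │       │ │↓│   │
├───┬─┴───────┴─┬─╴ ╷ ╵ │ └─┐ │
│   │           │   │   │↳ ↓│ │
│ ╶─┤ ╷ ╶───┬─┐ │ ╶─┼─┐ ├─┐ ╵ │
│   │ │     │ │ │   │ │ │ │↳ ↓│
│ ╷ │ └─┬─╴ │ ╵ └─╴ │ ╵ ╵ ├─╴ │
│ │ │   │   │       │     │↓ ↲│
│ │ └─╴ │ ┌─┴─┬─────┤ ╶─┬─┘ ┌─┤
│ │     │ │   │     │   │↓ ↲│ │
│ └───┬─┤ ╵ ╷ │ ╶───┴─╴ │ ┌─┘ │
│     │ │   │ │         │↓│   │
├───╴ ╵ └─┬─┘ │ ┌───┬─┬─┘ │ ╷ │
│         │   │ │   │ │↓ ↲│ │ │
│ ╶───┬───┘ ┌─┤ ╵ ╷ ╵ │ ┌─┘ └─┤
│     │     │ │   │   │↓│     │
│ ┌───┘ ┌───┤ ╵ ┌─┴─┐ │ └───╴ │
│ │     │   │   │   │ │↳ → → ↓│
│ │ ╶───┤ ╶─┘ ┌─┘ ╷ │ ├─────┐ │
│ │     │     │   │ │ │     │↓│
│ ├───┐ └─┐ ╶─┤ ┌─┤ └─┤ ╷ ╶─┤ │
│ │   │   │   │ │ │   │ │   │↓│
│ └─╴ └─┐ └───┘ ╵ └─┐ ╵ └─┐ ╵ │
│       │           │     │  B│
└───────┴───────────┴─────┴───┘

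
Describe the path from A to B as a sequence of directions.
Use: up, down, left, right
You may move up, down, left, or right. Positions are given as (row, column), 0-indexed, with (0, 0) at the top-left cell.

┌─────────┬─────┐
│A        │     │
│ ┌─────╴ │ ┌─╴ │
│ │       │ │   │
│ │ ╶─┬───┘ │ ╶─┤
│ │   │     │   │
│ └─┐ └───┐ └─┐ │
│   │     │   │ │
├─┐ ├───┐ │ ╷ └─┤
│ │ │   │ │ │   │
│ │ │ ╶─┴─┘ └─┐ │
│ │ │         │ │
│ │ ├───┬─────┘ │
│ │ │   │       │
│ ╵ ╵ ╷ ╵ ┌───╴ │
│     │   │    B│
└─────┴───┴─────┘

Finding the path and converting it to directions:
Path through cells: (0,0) → (1,0) → (2,0) → (3,0) → (3,1) → (4,1) → (5,1) → (6,1) → (7,1) → (7,2) → (6,2) → (6,3) → (7,3) → (7,4) → (6,4) → (6,5) → (6,6) → (6,7) → (7,7)
Directions: down, down, down, right, down, down, down, down, right, up, right, down, right, up, right, right, right, down

Solution:

┌─────────┬─────┐
│A        │     │
│ ┌─────╴ │ ┌─╴ │
│↓│       │ │   │
│ │ ╶─┬───┘ │ ╶─┤
│↓│   │     │   │
│ └─┐ └───┐ └─┐ │
│↳ ↓│     │   │ │
├─┐ ├───┐ │ ╷ └─┤
│ │↓│   │ │ │   │
│ │ │ ╶─┴─┘ └─┐ │
│ │↓│         │ │
│ │ ├───┬─────┘ │
│ │↓│↱ ↓│↱ → → ↓│
│ ╵ ╵ ╷ ╵ ┌───╴ │
│  ↳ ↑│↳ ↑│    B│
└─────┴───┴─────┘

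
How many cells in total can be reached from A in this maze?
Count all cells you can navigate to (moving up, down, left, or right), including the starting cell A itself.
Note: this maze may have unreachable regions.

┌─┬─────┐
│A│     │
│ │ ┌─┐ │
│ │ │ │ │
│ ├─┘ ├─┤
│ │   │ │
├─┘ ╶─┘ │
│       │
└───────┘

Using BFS/flood-fill to find all reachable cells from A:
Maze size: 4 × 4 = 16 total cells
13 cell(s) are walled off and cannot be reached from A.
Reachable cells: 3

Reachable region (· marks reachable cells):

┌─┬─────┐
│A│     │
│ │ ┌─┐ │
│·│ │ │ │
│ ├─┘ ├─┤
│·│   │ │
├─┘ ╶─┘ │
│       │
└───────┘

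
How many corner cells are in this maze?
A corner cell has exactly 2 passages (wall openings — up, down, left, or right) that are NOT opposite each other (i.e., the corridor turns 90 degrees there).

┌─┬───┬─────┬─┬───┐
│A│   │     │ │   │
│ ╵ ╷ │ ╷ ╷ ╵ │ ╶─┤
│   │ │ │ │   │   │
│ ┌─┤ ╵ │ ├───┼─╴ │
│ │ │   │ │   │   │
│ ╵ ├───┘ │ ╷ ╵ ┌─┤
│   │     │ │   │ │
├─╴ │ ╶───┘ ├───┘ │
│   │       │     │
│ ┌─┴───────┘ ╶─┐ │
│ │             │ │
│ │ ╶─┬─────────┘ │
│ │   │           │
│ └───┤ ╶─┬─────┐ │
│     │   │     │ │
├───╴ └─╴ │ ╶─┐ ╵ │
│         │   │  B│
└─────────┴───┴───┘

Counting corner cells (2 non-opposite passages):
Total corners: 39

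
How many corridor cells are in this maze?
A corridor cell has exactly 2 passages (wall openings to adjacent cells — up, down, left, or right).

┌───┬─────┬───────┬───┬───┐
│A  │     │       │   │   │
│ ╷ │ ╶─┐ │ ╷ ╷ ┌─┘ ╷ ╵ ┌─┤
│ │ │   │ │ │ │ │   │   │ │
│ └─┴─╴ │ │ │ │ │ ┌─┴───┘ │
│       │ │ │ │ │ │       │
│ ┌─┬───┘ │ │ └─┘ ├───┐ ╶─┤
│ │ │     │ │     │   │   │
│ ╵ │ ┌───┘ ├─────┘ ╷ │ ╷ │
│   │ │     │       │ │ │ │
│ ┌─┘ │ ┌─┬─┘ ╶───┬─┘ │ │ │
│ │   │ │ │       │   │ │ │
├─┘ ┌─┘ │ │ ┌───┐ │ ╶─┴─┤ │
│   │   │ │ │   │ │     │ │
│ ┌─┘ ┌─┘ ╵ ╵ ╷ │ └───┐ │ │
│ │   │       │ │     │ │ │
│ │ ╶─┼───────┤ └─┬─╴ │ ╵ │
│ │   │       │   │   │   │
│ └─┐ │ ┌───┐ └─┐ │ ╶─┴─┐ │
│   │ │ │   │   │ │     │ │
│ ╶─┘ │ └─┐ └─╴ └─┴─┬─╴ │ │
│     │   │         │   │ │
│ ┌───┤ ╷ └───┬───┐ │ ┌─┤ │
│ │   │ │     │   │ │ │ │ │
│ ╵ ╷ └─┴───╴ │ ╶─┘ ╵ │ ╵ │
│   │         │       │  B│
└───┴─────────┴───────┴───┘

Counting cells with exactly 2 passages:
Total corridor cells: 137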